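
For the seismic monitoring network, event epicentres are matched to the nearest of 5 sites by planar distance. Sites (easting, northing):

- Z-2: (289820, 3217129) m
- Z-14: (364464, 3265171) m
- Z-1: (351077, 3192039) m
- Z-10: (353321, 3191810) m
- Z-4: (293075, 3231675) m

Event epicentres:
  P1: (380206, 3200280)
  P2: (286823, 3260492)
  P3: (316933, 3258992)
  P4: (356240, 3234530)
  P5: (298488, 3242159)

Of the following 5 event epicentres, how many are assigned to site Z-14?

P1 → Z-10
P2 → Z-4
P3 → Z-4
P4 → Z-14
P5 → Z-4
1 of the 5 goes to Z-14.

1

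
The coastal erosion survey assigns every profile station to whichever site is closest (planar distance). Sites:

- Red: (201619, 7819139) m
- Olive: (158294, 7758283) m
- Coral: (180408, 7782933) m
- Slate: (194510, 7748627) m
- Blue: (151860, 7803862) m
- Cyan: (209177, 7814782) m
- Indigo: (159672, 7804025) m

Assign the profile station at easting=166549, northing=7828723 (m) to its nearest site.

Squared distances to each site:
Red: 1321757956.000; Olive: 5029938625.000; Coral: 2288795981.000; Slate: 7197186737.000; Blue: 833836042.000; Cyan: 2011497865.000; Indigo: 657284333.000.
Minimum at Indigo.

Indigo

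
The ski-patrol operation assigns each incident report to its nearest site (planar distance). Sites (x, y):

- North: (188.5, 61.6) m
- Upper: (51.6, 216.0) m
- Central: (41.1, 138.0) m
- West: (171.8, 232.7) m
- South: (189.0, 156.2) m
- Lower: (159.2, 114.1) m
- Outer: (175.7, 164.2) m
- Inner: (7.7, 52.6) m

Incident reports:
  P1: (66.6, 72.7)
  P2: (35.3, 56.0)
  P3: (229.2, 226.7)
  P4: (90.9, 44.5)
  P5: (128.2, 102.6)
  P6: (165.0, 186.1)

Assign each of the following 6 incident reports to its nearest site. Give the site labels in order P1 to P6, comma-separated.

P1 → Inner (d²=3873.22)
P2 → Inner (d²=773.32)
P3 → West (d²=3330.76)
P4 → Inner (d²=6987.85)
P5 → Lower (d²=1093.25)
P6 → Outer (d²=594.10)

Inner, Inner, West, Inner, Lower, Outer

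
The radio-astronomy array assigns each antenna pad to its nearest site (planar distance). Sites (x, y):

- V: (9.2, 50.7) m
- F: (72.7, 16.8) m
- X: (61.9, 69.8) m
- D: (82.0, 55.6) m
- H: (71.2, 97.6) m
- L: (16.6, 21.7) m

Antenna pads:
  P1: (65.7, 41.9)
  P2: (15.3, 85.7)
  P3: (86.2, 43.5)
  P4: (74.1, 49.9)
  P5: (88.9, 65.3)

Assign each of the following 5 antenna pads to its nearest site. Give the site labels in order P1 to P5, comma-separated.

P1 → D (d²=453.38)
P2 → V (d²=1262.21)
P3 → D (d²=164.05)
P4 → D (d²=94.90)
P5 → D (d²=141.70)

D, V, D, D, D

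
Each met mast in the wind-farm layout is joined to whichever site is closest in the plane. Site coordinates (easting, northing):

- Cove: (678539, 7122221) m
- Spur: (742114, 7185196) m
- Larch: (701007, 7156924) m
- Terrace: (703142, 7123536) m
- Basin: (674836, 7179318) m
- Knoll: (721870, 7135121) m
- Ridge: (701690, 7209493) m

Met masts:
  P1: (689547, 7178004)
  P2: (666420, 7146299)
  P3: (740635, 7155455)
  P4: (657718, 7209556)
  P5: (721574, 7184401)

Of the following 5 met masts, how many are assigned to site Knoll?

1

P1 → Basin
P2 → Cove
P3 → Knoll
P4 → Basin
P5 → Spur
1 of the 5 goes to Knoll.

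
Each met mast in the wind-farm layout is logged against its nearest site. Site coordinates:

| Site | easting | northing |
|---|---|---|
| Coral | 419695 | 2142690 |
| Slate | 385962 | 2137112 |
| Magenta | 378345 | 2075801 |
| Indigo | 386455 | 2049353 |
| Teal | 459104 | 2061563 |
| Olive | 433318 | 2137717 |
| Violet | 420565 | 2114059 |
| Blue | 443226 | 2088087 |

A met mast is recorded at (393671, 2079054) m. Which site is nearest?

Squared distances to each site:
Coral: 4726789072.000; Slate: 3430160045.000; Magenta: 245468285.000; Indigo: 934220057.000; Teal: 4587412570.000; Olive: 5013232178.000; Violet: 1948637261.000; Blue: 2537293114.000.
Minimum at Magenta.

Magenta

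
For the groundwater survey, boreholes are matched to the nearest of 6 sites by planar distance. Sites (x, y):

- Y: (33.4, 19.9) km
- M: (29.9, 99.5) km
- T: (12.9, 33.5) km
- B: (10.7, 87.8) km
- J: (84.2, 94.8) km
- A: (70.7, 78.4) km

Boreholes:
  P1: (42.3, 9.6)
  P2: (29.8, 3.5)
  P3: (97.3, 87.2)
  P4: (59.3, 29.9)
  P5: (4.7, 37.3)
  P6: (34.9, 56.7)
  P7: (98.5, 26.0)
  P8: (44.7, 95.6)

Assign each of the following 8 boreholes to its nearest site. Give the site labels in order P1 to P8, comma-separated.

P1 → Y (d²=185.30)
P2 → Y (d²=281.92)
P3 → J (d²=229.37)
P4 → Y (d²=770.81)
P5 → T (d²=81.68)
P6 → T (d²=1022.24)
P7 → A (d²=3518.60)
P8 → M (d²=234.25)

Y, Y, J, Y, T, T, A, M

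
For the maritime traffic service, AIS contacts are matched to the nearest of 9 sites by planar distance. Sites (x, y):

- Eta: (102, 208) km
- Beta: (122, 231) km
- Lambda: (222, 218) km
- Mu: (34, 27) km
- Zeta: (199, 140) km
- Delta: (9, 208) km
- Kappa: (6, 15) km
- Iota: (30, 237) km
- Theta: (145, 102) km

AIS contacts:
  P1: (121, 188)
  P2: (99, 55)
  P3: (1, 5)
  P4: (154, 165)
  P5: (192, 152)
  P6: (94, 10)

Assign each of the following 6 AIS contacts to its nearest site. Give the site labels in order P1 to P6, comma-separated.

Eta, Theta, Kappa, Zeta, Zeta, Mu

P1 → Eta (d²=761.00)
P2 → Theta (d²=4325.00)
P3 → Kappa (d²=125.00)
P4 → Zeta (d²=2650.00)
P5 → Zeta (d²=193.00)
P6 → Mu (d²=3889.00)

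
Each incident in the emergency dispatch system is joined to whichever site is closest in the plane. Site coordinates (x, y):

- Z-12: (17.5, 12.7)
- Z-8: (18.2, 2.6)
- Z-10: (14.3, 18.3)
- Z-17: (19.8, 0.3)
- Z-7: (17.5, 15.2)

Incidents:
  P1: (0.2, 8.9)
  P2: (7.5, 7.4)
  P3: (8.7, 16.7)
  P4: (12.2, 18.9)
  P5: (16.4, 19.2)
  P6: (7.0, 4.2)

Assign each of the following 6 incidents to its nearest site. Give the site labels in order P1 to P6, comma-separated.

Z-10, Z-12, Z-10, Z-10, Z-10, Z-8

P1 → Z-10 (d²=287.17)
P2 → Z-12 (d²=128.09)
P3 → Z-10 (d²=33.92)
P4 → Z-10 (d²=4.77)
P5 → Z-10 (d²=5.22)
P6 → Z-8 (d²=128.00)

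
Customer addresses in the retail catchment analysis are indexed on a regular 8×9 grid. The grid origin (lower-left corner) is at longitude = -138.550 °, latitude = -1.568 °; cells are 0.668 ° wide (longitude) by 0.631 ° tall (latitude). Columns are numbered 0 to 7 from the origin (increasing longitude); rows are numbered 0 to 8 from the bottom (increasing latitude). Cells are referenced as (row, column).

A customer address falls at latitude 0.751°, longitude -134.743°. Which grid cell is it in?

Column index: ⌊(-134.743 − -138.550) / 0.668⌋ = ⌊5.699⌋ = 5
Row offset from origin: ⌊(0.751 − -1.568) / 0.631⌋ = ⌊3.675⌋ = 3 → row 3

(3, 5)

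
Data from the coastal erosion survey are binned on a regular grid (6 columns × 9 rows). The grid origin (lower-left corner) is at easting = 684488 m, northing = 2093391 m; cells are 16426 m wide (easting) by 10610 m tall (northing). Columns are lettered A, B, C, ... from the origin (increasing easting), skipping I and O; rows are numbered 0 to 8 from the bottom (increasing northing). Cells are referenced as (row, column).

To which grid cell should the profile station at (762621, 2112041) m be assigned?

Column index: ⌊(762621 − 684488) / 16426⌋ = ⌊4.757⌋ = 4 → column E
Row offset from origin: ⌊(2112041 − 2093391) / 10610⌋ = ⌊1.758⌋ = 1 → row 1

(1, E)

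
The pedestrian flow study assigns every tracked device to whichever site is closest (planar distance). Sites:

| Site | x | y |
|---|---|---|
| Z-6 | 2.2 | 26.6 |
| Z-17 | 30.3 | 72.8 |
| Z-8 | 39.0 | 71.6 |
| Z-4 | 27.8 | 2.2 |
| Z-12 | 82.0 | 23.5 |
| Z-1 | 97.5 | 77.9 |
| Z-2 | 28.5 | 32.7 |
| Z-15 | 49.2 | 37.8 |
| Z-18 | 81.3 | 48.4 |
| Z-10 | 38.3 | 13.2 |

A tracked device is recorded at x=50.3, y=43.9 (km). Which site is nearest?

Z-15

Squared distances to each site:
Z-6: 2612.900; Z-17: 1235.210; Z-8: 894.980; Z-4: 2245.140; Z-12: 1421.050; Z-1: 3383.840; Z-2: 600.680; Z-15: 38.420; Z-18: 981.250; Z-10: 1086.490.
Minimum at Z-15.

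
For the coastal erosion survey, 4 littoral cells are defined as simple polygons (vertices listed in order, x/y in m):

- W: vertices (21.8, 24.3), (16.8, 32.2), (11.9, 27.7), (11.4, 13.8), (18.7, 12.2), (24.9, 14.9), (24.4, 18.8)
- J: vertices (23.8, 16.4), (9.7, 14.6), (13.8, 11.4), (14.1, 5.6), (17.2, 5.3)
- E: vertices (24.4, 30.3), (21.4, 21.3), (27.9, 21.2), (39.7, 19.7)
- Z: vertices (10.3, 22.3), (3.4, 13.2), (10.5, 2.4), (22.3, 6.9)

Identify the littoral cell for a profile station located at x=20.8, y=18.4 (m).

Cast a ray rightward from (20.8, 18.4). For each polygon, the edges (by vertex number in listed order) whose endpoints lie on opposite sides of y = 18.4, where each meets that height, and whether that is right or left of the point:
W: 3–4 at x≈11.57 (left), 6–7 at x≈24.45 (right) → 1 crossing.
J: no edge straddles that height → 0 crossings.
E: no edge straddles that height → 0 crossings.
Z: 1–2 at x≈7.34 (left), 4–1 at x≈13.34 (left) → 0 crossings.
Only W has an odd count, so the point is inside W.

W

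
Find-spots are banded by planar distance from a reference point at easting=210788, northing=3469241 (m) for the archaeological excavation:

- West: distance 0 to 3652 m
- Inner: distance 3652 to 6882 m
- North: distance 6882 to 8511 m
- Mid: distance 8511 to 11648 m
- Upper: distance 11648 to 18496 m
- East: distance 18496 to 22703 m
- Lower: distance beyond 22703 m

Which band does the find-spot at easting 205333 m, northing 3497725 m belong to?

Lower

Distance = √((205333−210788)² + (3497725−3469241)²) = √(29757025.000 + 811338256.000) = 29001.643 m.
22703 ≤ 29001.643 < ∞ → Lower.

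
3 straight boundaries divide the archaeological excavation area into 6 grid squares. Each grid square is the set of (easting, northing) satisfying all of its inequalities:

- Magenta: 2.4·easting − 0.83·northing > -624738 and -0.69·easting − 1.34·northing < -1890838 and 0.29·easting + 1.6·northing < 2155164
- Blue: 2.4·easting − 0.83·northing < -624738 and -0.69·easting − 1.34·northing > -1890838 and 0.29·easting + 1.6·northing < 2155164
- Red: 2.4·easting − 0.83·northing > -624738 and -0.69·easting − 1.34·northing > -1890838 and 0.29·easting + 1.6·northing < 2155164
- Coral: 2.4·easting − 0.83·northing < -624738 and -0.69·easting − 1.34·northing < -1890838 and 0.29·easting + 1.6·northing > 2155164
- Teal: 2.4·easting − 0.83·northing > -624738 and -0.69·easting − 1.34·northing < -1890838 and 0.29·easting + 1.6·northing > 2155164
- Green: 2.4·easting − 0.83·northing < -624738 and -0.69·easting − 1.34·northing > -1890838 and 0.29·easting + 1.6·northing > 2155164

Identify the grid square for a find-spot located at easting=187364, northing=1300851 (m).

Blue

2.4·187364 − 0.83·1300851 = -630032.730, which is < -624738
-0.69·187364 − 1.34·1300851 = -1872421.500, which is > -1890838
0.29·187364 + 1.6·1300851 = 2135697.160, which is < 2155164
This sign pattern matches Blue.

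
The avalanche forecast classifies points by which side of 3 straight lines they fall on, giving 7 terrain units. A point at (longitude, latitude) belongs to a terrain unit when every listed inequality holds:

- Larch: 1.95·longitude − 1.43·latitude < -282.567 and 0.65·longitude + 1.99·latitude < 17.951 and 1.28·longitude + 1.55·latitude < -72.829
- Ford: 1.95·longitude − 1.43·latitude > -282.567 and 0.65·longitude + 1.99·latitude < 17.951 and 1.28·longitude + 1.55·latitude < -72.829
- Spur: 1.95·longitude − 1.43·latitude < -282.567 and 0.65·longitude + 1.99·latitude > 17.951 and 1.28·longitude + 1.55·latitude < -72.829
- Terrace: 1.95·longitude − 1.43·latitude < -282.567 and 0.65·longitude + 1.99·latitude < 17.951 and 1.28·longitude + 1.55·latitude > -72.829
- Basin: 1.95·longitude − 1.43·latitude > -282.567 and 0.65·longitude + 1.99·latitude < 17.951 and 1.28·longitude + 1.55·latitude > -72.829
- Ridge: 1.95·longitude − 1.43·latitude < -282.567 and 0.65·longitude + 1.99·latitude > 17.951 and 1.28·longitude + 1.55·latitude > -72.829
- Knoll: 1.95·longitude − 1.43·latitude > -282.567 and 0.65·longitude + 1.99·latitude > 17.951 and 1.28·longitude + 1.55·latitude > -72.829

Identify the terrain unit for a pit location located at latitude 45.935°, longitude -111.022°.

Knoll

1.95·-111.022 − 1.43·45.935 = -282.180, which is > -282.567
0.65·-111.022 + 1.99·45.935 = 19.246, which is > 17.951
1.28·-111.022 + 1.55·45.935 = -70.909, which is > -72.829
This sign pattern matches Knoll.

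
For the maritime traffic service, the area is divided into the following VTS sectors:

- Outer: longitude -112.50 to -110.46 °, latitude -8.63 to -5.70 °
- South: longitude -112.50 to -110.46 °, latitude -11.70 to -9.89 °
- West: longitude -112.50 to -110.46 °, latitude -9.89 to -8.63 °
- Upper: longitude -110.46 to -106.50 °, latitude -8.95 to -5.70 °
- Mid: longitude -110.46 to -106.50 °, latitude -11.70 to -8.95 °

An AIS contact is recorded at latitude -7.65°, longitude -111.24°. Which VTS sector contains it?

The point has longitude = -111.24 and latitude = -7.65.
Only Outer satisfies -112.50 ≤ longitude ≤ -110.46 and -8.63 ≤ latitude ≤ -5.70.

Outer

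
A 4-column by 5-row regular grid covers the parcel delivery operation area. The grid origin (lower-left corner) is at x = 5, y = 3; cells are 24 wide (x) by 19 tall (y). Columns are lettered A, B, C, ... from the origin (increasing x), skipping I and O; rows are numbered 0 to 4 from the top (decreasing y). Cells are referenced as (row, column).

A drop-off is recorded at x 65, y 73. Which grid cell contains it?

Column index: ⌊(65 − 5) / 24⌋ = ⌊2.500⌋ = 2 → column C
Row offset from origin: ⌊(73 − 3) / 19⌋ = ⌊3.684⌋ = 3 → row 1 (counted from top)

(1, C)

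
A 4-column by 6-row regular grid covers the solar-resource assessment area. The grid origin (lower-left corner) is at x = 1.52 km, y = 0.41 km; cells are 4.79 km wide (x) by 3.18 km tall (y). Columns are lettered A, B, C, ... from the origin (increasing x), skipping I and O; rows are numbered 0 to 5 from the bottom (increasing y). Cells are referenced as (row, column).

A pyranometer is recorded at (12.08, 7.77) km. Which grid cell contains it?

(2, C)

Column index: ⌊(12.08 − 1.52) / 4.79⌋ = ⌊2.205⌋ = 2 → column C
Row offset from origin: ⌊(7.77 − 0.41) / 3.18⌋ = ⌊2.314⌋ = 2 → row 2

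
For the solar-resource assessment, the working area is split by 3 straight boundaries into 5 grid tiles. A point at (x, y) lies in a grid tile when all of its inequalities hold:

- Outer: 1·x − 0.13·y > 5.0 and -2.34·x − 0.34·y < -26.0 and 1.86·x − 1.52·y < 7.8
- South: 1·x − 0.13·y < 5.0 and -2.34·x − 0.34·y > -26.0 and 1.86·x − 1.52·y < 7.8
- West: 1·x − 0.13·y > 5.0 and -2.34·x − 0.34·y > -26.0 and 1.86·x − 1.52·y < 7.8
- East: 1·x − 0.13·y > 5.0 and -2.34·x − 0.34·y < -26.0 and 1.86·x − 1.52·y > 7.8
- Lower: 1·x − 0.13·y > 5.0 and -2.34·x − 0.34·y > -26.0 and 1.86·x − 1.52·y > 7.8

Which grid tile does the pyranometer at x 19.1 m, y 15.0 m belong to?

1·19.1 − 0.13·15.0 = 17.150, which is > 5.0
-2.34·19.1 − 0.34·15.0 = -49.794, which is < -26.0
1.86·19.1 − 1.52·15.0 = 12.726, which is > 7.8
This sign pattern matches East.

East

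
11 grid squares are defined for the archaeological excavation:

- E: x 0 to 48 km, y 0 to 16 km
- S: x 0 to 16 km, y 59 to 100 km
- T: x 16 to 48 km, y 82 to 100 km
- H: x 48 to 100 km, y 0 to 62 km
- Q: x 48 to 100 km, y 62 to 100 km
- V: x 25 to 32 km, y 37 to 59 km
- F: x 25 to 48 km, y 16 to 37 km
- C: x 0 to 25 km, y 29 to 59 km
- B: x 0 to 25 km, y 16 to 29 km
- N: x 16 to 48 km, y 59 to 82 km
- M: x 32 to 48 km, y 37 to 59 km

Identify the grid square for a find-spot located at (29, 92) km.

The point has x = 29 and y = 92.
Only T satisfies 16 ≤ x ≤ 48 and 82 ≤ y ≤ 100.

T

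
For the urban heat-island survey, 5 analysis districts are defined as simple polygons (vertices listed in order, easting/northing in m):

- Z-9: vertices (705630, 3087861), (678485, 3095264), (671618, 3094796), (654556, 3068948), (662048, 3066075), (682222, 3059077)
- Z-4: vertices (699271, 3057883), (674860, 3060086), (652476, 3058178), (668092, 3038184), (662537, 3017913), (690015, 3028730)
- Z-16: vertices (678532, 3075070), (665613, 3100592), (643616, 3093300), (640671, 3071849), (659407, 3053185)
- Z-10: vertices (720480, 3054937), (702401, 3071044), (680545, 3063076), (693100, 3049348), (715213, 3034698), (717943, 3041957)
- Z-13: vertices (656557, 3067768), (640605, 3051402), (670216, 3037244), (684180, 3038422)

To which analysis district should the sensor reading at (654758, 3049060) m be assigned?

Cast a ray rightward from (654758, 3049060). For each polygon, the edges (by vertex number in listed order) whose endpoints lie on opposite sides of northing = 3049060, where each meets that height, and whether that is right or left of the point:
Z-9: no edge straddles that height → 0 crossings.
Z-4: 3–4 at easting≈659597.5 (right), 6–1 at easting≈696469.7 (right) → 2 crossings.
Z-16: no edge straddles that height → 0 crossings.
Z-10: 4–5 at easting≈693534.7 (right), 6–1 at easting≈719331.3 (right) → 2 crossings.
Z-13: 2–3 at easting≈645503.2 (left), 4–1 at easting≈674166.6 (right) → 1 crossing.
Only Z-13 has an odd count, so the point is inside Z-13.

Z-13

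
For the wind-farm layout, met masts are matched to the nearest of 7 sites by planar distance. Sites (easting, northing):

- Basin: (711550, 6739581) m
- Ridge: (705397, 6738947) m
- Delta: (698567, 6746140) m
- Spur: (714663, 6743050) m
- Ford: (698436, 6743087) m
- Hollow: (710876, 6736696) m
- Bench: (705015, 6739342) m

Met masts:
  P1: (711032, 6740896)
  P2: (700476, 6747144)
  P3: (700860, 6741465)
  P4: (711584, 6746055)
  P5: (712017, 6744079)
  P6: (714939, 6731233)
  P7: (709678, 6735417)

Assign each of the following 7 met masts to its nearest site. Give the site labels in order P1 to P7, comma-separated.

P1 → Basin (d²=1997549.00)
P2 → Delta (d²=4652297.00)
P3 → Ford (d²=8506660.00)
P4 → Spur (d²=18510266.00)
P5 → Spur (d²=8060157.00)
P6 → Hollow (d²=46352338.00)
P7 → Hollow (d²=3071045.00)

Basin, Delta, Ford, Spur, Spur, Hollow, Hollow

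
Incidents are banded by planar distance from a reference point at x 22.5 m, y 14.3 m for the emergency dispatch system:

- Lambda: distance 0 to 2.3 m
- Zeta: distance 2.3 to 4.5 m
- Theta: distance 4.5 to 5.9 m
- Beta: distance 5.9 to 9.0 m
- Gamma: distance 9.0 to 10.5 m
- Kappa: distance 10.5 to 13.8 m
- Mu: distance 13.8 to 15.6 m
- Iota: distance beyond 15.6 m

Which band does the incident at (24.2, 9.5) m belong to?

Distance = √((24.2−22.5)² + (9.5−14.3)²) = √(2.890 + 23.040) = 5.092 m.
4.5 ≤ 5.092 < 5.9 → Theta.

Theta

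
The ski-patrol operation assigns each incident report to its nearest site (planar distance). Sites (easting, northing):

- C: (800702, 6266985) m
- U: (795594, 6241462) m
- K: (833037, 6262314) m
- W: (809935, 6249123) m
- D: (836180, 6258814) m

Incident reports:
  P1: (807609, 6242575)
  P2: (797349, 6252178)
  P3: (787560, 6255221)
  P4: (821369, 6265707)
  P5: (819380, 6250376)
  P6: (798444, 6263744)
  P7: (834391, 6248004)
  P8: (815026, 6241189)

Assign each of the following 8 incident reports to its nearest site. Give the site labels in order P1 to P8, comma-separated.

P1 → W (d²=48286580.00)
P2 → U (d²=117912681.00)
P3 → U (d²=253855237.00)
P4 → K (d²=147654673.00)
P5 → W (d²=90778034.00)
P6 → C (d²=15602645.00)
P7 → D (d²=120056621.00)
P8 → W (d²=88866637.00)

W, U, U, K, W, C, D, W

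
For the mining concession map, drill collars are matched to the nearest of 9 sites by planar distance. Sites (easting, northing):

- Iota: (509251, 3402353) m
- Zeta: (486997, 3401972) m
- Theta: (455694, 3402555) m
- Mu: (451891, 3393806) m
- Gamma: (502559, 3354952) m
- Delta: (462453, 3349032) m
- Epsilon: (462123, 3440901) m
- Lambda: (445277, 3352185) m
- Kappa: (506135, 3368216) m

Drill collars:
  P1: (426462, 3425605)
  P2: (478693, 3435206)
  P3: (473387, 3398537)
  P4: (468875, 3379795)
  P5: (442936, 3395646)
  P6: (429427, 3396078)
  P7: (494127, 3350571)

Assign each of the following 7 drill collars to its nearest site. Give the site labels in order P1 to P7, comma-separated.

P1 → Theta (d²=1385812324.00)
P2 → Epsilon (d²=306997925.00)
P3 → Zeta (d²=197031325.00)
P4 → Mu (d²=484764377.00)
P5 → Mu (d²=83577625.00)
P6 → Mu (d²=509793280.00)
P7 → Gamma (d²=90291785.00)

Theta, Epsilon, Zeta, Mu, Mu, Mu, Gamma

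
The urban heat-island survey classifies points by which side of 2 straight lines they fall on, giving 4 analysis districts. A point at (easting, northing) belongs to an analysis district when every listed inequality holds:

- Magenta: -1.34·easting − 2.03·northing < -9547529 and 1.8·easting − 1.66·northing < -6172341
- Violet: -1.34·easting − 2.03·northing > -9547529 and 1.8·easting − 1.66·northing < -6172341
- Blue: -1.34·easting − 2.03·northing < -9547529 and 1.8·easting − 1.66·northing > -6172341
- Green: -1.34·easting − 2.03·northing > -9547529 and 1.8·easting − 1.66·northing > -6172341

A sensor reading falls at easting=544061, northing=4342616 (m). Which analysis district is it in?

Violet

-1.34·544061 − 2.03·4342616 = -9544552.220, which is > -9547529
1.8·544061 − 1.66·4342616 = -6229432.760, which is < -6172341
This sign pattern matches Violet.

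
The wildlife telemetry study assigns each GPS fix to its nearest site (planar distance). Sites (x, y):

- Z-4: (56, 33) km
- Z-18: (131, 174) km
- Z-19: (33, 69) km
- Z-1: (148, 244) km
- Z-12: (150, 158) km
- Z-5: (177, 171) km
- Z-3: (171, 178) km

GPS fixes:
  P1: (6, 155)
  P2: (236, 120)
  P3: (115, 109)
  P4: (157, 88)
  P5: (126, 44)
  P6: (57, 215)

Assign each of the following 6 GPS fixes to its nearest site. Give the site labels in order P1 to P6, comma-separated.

Z-19, Z-5, Z-12, Z-12, Z-4, Z-18

P1 → Z-19 (d²=8125.00)
P2 → Z-5 (d²=6082.00)
P3 → Z-12 (d²=3626.00)
P4 → Z-12 (d²=4949.00)
P5 → Z-4 (d²=5021.00)
P6 → Z-18 (d²=7157.00)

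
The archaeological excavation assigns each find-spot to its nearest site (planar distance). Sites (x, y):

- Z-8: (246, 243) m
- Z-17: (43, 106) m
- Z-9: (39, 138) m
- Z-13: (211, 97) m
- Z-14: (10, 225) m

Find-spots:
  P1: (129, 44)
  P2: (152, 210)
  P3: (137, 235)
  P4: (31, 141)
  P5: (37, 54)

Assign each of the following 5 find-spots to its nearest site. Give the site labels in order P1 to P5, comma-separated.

Z-13, Z-8, Z-8, Z-9, Z-17

P1 → Z-13 (d²=9533.00)
P2 → Z-8 (d²=9925.00)
P3 → Z-8 (d²=11945.00)
P4 → Z-9 (d²=73.00)
P5 → Z-17 (d²=2740.00)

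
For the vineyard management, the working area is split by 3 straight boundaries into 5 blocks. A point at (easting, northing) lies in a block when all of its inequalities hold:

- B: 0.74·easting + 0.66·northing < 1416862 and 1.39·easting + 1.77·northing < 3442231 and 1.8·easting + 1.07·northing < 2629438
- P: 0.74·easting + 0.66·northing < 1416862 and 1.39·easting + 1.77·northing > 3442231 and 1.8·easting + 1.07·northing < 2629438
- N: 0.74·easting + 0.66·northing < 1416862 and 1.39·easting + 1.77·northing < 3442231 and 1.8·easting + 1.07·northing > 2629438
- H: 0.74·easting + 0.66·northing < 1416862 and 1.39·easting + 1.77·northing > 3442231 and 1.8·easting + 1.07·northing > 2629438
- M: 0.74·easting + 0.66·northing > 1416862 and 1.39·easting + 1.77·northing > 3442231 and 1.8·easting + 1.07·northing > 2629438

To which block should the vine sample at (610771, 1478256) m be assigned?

M

0.74·610771 + 0.66·1478256 = 1427619.500, which is > 1416862
1.39·610771 + 1.77·1478256 = 3465484.810, which is > 3442231
1.8·610771 + 1.07·1478256 = 2681121.720, which is > 2629438
This sign pattern matches M.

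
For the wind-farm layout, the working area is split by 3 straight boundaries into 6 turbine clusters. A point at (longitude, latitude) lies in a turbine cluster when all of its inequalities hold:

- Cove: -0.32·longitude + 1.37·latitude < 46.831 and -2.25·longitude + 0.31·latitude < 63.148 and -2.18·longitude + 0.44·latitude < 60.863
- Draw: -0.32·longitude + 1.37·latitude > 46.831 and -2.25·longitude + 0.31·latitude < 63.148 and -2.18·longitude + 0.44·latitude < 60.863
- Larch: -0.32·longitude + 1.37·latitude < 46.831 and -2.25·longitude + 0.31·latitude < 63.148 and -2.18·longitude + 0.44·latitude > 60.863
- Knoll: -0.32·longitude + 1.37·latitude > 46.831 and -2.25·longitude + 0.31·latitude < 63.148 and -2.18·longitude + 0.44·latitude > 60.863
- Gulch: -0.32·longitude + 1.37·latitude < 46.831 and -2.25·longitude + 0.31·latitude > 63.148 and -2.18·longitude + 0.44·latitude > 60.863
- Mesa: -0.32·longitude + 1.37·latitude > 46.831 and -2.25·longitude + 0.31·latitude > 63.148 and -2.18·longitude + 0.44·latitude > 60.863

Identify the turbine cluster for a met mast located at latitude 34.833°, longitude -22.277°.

Knoll

-0.32·-22.277 + 1.37·34.833 = 54.850, which is > 46.831
-2.25·-22.277 + 0.31·34.833 = 60.921, which is < 63.148
-2.18·-22.277 + 0.44·34.833 = 63.890, which is > 60.863
This sign pattern matches Knoll.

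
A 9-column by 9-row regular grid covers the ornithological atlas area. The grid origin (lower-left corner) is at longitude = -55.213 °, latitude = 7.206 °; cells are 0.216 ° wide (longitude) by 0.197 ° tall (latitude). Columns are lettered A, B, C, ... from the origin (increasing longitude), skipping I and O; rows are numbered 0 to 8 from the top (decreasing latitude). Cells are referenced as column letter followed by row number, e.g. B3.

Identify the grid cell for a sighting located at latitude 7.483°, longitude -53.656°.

H7

Column index: ⌊(-53.656 − -55.213) / 0.216⌋ = ⌊7.208⌋ = 7 → column H
Row offset from origin: ⌊(7.483 − 7.206) / 0.197⌋ = ⌊1.406⌋ = 1 → row 7 (counted from top)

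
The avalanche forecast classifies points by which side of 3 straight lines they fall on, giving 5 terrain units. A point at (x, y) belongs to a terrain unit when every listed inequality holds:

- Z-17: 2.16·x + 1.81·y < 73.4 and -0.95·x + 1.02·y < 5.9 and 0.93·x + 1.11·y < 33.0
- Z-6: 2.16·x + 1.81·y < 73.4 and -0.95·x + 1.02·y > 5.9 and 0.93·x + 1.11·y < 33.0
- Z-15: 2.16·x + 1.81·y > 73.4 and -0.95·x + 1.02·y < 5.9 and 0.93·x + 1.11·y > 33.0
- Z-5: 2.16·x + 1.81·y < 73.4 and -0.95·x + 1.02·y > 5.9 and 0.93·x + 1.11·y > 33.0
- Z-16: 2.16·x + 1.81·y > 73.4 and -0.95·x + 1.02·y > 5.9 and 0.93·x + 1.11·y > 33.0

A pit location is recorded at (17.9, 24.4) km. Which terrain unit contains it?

Z-16

2.16·17.9 + 1.81·24.4 = 82.828, which is > 73.4
-0.95·17.9 + 1.02·24.4 = 7.883, which is > 5.9
0.93·17.9 + 1.11·24.4 = 43.731, which is > 33.0
This sign pattern matches Z-16.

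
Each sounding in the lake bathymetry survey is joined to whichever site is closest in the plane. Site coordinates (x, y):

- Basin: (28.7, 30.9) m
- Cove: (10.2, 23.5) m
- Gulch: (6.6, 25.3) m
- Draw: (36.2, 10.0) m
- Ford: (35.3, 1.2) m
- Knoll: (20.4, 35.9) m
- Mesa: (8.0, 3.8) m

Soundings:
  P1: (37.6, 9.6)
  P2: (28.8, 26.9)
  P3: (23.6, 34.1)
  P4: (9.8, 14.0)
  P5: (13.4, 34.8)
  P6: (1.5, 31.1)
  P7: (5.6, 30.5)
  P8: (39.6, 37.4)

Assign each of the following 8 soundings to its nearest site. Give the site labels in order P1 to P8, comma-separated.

P1 → Draw (d²=2.12)
P2 → Basin (d²=16.01)
P3 → Knoll (d²=13.48)
P4 → Cove (d²=90.41)
P5 → Knoll (d²=50.21)
P6 → Gulch (d²=59.65)
P7 → Gulch (d²=28.04)
P8 → Basin (d²=161.06)

Draw, Basin, Knoll, Cove, Knoll, Gulch, Gulch, Basin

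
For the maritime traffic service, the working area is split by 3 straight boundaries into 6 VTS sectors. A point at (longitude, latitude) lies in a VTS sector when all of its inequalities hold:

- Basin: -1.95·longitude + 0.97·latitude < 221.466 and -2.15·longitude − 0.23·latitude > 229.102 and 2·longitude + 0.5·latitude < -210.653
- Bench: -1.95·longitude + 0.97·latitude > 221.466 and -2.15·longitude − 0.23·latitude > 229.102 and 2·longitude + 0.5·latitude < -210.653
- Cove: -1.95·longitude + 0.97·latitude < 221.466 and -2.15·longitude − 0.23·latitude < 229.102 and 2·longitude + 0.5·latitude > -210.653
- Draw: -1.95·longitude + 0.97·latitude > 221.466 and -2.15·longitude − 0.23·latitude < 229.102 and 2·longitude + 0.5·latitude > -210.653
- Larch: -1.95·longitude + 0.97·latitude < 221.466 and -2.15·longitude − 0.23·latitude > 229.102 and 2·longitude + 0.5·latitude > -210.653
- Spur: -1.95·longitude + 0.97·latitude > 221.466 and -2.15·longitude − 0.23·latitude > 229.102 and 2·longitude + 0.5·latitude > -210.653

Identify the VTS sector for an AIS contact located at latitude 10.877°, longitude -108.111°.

Basin

-1.95·-108.111 + 0.97·10.877 = 221.367, which is < 221.466
-2.15·-108.111 − 0.23·10.877 = 229.937, which is > 229.102
2·-108.111 + 0.5·10.877 = -210.784, which is < -210.653
This sign pattern matches Basin.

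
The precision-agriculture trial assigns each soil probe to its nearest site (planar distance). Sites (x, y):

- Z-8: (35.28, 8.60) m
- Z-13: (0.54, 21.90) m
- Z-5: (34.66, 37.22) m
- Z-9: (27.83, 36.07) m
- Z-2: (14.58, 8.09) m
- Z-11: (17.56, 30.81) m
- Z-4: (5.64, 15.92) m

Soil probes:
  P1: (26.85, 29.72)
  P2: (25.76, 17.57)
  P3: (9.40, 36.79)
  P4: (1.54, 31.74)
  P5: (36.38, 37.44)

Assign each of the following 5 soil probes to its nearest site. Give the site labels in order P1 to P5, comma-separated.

Z-9, Z-8, Z-11, Z-13, Z-5

P1 → Z-9 (d²=41.28)
P2 → Z-8 (d²=171.09)
P3 → Z-11 (d²=102.35)
P4 → Z-13 (d²=97.83)
P5 → Z-5 (d²=3.01)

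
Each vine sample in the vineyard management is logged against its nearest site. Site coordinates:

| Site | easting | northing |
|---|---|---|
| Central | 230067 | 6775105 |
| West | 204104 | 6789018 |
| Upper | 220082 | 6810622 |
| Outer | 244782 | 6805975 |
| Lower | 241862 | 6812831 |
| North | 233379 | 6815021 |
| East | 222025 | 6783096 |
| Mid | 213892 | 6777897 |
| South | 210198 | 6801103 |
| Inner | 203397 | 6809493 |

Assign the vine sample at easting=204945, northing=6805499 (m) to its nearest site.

Inner

Squared distances to each site:
Central: 1554910120.000; West: 272330642.000; Upper: 255373898.000; Outer: 1587213145.000; Lower: 1416623113.000; North: 899160840.000; East: 793620809.000; Mid: 841919213.000; South: 46918825.000; Inner: 18348340.000.
Minimum at Inner.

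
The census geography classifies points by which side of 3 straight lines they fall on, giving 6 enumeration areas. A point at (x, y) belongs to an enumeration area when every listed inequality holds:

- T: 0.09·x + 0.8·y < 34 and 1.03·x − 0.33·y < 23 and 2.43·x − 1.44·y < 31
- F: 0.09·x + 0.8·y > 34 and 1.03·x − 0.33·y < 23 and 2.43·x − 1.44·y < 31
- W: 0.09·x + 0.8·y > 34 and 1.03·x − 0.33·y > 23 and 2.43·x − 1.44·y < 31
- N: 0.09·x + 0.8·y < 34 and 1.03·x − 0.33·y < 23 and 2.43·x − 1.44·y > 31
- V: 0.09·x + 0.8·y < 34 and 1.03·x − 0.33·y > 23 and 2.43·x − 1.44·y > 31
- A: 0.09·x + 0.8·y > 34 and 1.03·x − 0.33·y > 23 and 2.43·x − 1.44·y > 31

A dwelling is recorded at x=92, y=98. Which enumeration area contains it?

0.09·92 + 0.8·98 = 86.680, which is > 34
1.03·92 − 0.33·98 = 62.420, which is > 23
2.43·92 − 1.44·98 = 82.440, which is > 31
This sign pattern matches A.

A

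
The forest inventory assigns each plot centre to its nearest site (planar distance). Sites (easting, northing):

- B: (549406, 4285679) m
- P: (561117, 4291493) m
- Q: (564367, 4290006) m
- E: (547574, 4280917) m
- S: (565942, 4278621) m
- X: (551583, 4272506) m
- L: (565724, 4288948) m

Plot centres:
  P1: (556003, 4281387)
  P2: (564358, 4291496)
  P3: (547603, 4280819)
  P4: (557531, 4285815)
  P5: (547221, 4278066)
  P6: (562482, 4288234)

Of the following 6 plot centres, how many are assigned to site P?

P1 → B
P2 → Q
P3 → E
P4 → P
P5 → E
P6 → Q
1 of the 6 goes to P.

1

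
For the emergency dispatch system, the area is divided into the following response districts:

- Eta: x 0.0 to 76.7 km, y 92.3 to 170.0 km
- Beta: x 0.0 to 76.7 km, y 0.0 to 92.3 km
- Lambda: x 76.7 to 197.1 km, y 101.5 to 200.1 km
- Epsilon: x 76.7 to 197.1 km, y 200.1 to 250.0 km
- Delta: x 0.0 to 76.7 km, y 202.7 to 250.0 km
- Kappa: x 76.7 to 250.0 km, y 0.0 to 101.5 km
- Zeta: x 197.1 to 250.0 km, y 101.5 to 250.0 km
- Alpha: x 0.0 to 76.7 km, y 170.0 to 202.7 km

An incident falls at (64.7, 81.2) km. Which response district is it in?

Beta

The point has x = 64.7 and y = 81.2.
Only Beta satisfies 0.0 ≤ x ≤ 76.7 and 0.0 ≤ y ≤ 92.3.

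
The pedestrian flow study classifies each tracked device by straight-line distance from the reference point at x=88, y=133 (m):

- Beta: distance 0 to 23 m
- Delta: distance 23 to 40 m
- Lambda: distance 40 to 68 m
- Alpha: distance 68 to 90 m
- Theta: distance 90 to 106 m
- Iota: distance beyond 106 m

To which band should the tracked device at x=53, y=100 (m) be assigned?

Lambda

Distance = √((53−88)² + (100−133)²) = √(1225.000 + 1089.000) = 48.104 m.
40 ≤ 48.104 < 68 → Lambda.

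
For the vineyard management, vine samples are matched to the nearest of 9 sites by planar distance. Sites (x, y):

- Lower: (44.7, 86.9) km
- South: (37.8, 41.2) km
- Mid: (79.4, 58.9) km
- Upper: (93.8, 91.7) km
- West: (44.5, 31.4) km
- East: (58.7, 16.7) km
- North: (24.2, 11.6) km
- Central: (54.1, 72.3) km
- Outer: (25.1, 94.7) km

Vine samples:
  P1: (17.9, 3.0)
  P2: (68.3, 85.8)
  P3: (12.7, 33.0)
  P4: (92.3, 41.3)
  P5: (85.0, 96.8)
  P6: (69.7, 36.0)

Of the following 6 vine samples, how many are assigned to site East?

P1 → North
P2 → Central
P3 → North
P4 → Mid
P5 → Upper
P6 → East
1 of the 6 goes to East.

1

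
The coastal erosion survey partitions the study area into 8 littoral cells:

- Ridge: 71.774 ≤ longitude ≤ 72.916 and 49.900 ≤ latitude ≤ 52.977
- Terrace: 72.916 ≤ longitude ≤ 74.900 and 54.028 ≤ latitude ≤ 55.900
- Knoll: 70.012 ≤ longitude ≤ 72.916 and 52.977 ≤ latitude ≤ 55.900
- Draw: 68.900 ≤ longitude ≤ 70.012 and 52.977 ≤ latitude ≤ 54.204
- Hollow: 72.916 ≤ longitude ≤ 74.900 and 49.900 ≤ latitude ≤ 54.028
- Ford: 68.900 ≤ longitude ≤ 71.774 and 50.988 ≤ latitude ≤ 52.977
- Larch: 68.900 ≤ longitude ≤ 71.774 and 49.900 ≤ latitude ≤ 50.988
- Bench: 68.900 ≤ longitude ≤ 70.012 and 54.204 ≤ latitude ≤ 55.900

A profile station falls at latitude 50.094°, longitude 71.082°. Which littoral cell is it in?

The point has longitude = 71.082 and latitude = 50.094.
Only Larch satisfies 68.900 ≤ longitude ≤ 71.774 and 49.900 ≤ latitude ≤ 50.988.

Larch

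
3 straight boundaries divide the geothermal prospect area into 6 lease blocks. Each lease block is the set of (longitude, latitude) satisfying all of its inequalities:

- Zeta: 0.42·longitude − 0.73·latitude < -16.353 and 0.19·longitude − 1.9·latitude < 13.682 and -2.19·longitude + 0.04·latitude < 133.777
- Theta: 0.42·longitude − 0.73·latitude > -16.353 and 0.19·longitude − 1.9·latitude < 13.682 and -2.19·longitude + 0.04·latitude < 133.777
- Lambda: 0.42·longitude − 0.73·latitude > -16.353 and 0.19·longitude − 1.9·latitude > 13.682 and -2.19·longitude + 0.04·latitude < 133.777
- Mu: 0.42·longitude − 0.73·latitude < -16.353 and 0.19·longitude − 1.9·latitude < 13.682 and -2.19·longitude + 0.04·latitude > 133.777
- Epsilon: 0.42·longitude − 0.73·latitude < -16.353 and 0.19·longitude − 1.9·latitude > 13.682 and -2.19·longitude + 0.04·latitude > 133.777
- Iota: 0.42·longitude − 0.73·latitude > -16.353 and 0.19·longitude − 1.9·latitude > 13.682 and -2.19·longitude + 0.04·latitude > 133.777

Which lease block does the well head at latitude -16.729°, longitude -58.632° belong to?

Lambda

0.42·-58.632 − 0.73·-16.729 = -12.413, which is > -16.353
0.19·-58.632 − 1.9·-16.729 = 20.645, which is > 13.682
-2.19·-58.632 + 0.04·-16.729 = 127.735, which is < 133.777
This sign pattern matches Lambda.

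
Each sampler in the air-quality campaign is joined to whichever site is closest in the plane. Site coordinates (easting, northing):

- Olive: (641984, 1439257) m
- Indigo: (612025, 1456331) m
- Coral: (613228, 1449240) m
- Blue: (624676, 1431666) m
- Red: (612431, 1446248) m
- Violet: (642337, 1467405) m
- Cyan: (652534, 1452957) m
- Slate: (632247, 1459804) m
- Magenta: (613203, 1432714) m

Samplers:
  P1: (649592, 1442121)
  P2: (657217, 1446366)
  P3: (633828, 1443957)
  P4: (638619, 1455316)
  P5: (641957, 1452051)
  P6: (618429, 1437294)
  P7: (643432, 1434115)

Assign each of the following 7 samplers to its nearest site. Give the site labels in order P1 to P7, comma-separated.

Olive, Cyan, Olive, Slate, Cyan, Magenta, Olive

P1 → Olive (d²=66084160.00)
P2 → Cyan (d²=65371770.00)
P3 → Olive (d²=88610336.00)
P4 → Slate (d²=60744528.00)
P5 → Cyan (d²=112693765.00)
P6 → Magenta (d²=48287476.00)
P7 → Olive (d²=28536868.00)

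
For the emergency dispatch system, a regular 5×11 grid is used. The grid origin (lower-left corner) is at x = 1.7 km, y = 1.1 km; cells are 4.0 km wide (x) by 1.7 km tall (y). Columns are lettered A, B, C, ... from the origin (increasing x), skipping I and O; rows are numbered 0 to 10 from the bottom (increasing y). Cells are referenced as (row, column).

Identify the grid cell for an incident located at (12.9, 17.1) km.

(9, C)

Column index: ⌊(12.9 − 1.7) / 4.0⌋ = ⌊2.800⌋ = 2 → column C
Row offset from origin: ⌊(17.1 − 1.1) / 1.7⌋ = ⌊9.412⌋ = 9 → row 9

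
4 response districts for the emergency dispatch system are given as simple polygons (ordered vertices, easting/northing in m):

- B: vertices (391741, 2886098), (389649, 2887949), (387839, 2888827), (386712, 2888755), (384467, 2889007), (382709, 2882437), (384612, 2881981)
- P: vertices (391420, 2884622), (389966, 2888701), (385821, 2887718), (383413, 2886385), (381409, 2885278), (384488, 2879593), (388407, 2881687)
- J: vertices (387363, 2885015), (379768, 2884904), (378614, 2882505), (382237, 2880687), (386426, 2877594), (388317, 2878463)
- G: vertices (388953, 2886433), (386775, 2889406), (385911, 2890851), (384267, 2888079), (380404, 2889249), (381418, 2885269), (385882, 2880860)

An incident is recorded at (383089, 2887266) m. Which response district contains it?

Cast a ray rightward from (383089, 2887266). For each polygon, the edges (by vertex number in listed order) whose endpoints lie on opposite sides of northing = 2887266, where each meets that height, and whether that is right or left of the point:
B: 1–2 at easting≈390420.9 (right), 5–6 at easting≈384001.1 (right) → 2 crossings.
P: 1–2 at easting≈390477.5 (right), 3–4 at easting≈385004.5 (right) → 2 crossings.
J: no edge straddles that height → 0 crossings.
G: 1–2 at easting≈388342.7 (right), 5–6 at easting≈380909.2 (left) → 1 crossing.
Only G has an odd count, so the point is inside G.

G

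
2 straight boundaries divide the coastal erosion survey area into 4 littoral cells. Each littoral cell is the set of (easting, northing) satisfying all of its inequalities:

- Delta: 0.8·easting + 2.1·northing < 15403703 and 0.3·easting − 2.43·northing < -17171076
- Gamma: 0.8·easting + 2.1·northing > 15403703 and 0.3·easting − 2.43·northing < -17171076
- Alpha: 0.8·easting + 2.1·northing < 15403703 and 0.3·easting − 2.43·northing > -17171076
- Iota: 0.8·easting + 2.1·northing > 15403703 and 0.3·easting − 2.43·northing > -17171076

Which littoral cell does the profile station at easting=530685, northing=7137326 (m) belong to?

0.8·530685 + 2.1·7137326 = 15412932.600, which is > 15403703
0.3·530685 − 2.43·7137326 = -17184496.680, which is < -17171076
This sign pattern matches Gamma.

Gamma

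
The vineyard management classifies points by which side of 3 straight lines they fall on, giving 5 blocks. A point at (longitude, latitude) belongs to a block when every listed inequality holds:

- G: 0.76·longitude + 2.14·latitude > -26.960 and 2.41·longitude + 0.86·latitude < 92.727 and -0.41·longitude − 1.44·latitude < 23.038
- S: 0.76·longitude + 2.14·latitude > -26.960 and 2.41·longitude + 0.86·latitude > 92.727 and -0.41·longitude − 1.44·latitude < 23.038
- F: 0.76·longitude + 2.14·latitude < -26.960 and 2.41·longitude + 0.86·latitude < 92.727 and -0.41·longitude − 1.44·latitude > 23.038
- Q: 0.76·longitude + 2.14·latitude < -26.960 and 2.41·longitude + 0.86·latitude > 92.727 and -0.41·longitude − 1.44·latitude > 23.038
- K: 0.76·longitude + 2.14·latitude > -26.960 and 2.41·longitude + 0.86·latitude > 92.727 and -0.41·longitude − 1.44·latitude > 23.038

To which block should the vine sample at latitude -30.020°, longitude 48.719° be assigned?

F

0.76·48.719 + 2.14·-30.020 = -27.216, which is < -26.960
2.41·48.719 + 0.86·-30.020 = 91.596, which is < 92.727
-0.41·48.719 − 1.44·-30.020 = 23.254, which is > 23.038
This sign pattern matches F.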